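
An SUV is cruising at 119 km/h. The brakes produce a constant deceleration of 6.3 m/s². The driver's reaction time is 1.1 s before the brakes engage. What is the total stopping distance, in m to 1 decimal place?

Total stopping distance ≈ 123.1 m

119 km/h ÷ 3.6 = 33.0556 m/s.
Reaction distance = v·t_r = 33.0556 × 1.1 = 36.361 m.
Braking distance = v²/(2a) = 33.0556² / (2 × 6.300) = 1092.673 / 12.600 = 86.720 m.
Total = 36.361 + 86.720 = 123.081 m.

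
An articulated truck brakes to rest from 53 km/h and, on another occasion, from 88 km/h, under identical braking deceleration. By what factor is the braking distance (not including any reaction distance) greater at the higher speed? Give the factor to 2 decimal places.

Braking distance d = v²/(2a), so with a fixed, d ∝ v².
Factor = (88/53)² = 1.6604² = 2.7569.

Factor ≈ 2.76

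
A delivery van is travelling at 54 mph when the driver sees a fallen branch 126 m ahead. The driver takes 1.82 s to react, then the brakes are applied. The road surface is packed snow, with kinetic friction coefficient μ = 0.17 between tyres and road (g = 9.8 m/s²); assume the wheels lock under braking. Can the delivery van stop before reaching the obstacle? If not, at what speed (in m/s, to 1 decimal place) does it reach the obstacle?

No — it strikes the obstacle at 17.6 m/s

54 mph × 0.44704 = 24.1402 m/s.
a = μg = 0.17 × 9.8 = 1.666 m/s².
Reaction distance = 24.1402 × 1.82 = 43.935 m.
Braking distance needed to stop: v²/(2a) = 582.749 / 3.332 = 174.895 m, so total needed = 43.935 + 174.895 = 218.830 m > 126 m — it cannot stop.
Distance remaining when braking begins: 126 − 43.935 = 82.065 m.
v² = v₀² − 2a·d = 582.749 − 2 × 1.666 × 82.065 = 309.308 m²/s².
v = √309.308 = 17.587 m/s.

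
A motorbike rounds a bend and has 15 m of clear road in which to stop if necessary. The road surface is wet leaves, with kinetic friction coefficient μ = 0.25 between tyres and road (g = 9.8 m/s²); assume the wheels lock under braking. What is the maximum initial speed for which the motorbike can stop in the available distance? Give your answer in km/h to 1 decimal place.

Maximum speed ≈ 30.9 km/h

a = μg = 0.25 × 9.8 = 2.450 m/s².
v²/(2a) = d ⇒ v = √(2 × 2.450 × 15) = √73.50 = 8.5732 m/s.
8.5732 m/s × 3.6 = 30.864 km/h.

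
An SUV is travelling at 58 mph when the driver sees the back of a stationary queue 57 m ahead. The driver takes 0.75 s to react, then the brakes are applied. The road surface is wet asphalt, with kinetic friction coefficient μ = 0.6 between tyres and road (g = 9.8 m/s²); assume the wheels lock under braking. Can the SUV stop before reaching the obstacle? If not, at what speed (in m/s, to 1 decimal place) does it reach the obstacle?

58 mph × 0.44704 = 25.9283 m/s.
a = μg = 0.6 × 9.8 = 5.880 m/s².
Reaction distance = 25.9283 × 0.75 = 19.446 m.
Braking distance needed to stop: v²/(2a) = 672.277 / 11.760 = 57.166 m, so total needed = 19.446 + 57.166 = 76.612 m > 57 m — it cannot stop.
Distance remaining when braking begins: 57 − 19.446 = 37.554 m.
v² = v₀² − 2a·d = 672.277 − 2 × 5.880 × 37.554 = 230.642 m²/s².
v = √230.642 = 15.187 m/s.

No — it strikes the obstacle at 15.2 m/s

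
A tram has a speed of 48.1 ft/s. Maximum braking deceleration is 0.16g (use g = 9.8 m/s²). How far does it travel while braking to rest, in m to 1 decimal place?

48.1 ft/s × 0.3048 = 14.6609 m/s.
a = 0.16 × 9.8 = 1.568 m/s².
Braking distance = v²/(2a) = 14.6609² / (2 × 1.568) = 214.942 / 3.136 = 68.540 m.

Braking distance ≈ 68.5 m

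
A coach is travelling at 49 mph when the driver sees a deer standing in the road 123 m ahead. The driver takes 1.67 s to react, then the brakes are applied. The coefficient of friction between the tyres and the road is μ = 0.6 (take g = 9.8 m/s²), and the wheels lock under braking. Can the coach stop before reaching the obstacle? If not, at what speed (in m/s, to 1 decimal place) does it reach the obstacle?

Yes — it stops about 45.6 m short of the obstacle, so it never reaches it

49 mph × 0.44704 = 21.9050 m/s.
a = μg = 0.6 × 9.8 = 5.880 m/s².
Reaction distance = 21.9050 × 1.67 = 36.581 m.
Braking distance = v²/(2a) = 479.829 / 11.760 = 40.802 m.
Total stopping distance = 36.581 + 40.802 = 77.383 m, vs 123 m available — it stops with 123 − 77.383 = 45.617 m to spare.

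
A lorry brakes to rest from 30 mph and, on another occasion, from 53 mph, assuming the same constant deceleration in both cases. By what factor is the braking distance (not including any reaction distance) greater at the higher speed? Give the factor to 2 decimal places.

Factor ≈ 3.12

Braking distance d = v²/(2a), so with a fixed, d ∝ v².
Factor = (53/30)² = 1.7667² = 3.1212.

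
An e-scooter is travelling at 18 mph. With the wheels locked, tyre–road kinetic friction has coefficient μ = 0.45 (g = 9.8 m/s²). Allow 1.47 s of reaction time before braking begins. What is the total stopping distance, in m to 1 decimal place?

Total stopping distance ≈ 19.2 m

18 mph × 0.44704 = 8.0467 m/s.
a = μg = 0.45 × 9.8 = 4.410 m/s².
Reaction distance = v·t_r = 8.0467 × 1.47 = 11.829 m.
Braking distance = v²/(2a) = 8.0467² / (2 × 4.410) = 64.749 / 8.820 = 7.341 m.
Total = 11.829 + 7.341 = 19.170 m.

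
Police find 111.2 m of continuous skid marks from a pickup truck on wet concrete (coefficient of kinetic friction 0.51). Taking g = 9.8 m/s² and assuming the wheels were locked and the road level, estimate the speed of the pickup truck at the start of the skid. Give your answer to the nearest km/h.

Initial speed ≈ 120 km/h

Deceleration a = μg = 0.51 × 9.8 = 4.998 m/s².
v = √(2a·d) = √(2 × 4.998 × 111.2) = √1111.555 = 33.3400 m/s.
= 33.3400 × 3.6 = 120.024 km/h.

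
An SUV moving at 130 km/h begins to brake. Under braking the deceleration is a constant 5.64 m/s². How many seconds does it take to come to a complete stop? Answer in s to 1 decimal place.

130 km/h ÷ 3.6 = 36.1111 m/s.
Braking time = v/a = 36.1111 / 5.640 = 6.403 s.

Braking time ≈ 6.4 s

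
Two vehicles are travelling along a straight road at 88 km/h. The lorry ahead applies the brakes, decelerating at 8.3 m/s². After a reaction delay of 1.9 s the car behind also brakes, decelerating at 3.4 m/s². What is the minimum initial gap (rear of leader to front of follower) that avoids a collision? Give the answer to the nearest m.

Minimum gap ≈ 98 m

88 km/h ÷ 3.6 = 24.4444 m/s.
Leader travels v²/(2a_L) = 597.529 / 16.600 = 35.996 m before stopping.
Follower covers v·t_r = 24.4444 × 1.9 = 46.444 m while reacting, then v²/(2a_F) = 597.529 / 6.800 = 87.872 m while braking, for a total of 46.444 + 87.872 = 134.316 m.
Since a_F ≤ a_L and the follower starts braking later, the follower is never slower than the leader, so the closest approach is when both have stopped.
Minimum gap = 134.316 − 35.996 = 98.320 m.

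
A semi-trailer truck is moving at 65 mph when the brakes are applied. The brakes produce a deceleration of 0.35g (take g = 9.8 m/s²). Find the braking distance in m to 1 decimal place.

Braking distance ≈ 123.1 m

65 mph × 0.44704 = 29.0576 m/s.
a = 0.35 × 9.8 = 3.430 m/s².
Braking distance = v²/(2a) = 29.0576² / (2 × 3.430) = 844.344 / 6.860 = 123.082 m.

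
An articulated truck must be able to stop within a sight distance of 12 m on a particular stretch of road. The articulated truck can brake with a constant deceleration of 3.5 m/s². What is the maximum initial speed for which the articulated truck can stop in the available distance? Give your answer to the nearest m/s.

Maximum speed ≈ 9 m/s

v²/(2a) = d ⇒ v = √(2 × 3.500 × 12) = √84.00 = 9.1652 m/s.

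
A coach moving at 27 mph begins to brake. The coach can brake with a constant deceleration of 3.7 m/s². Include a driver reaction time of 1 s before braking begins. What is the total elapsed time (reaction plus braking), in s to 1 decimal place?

Total time ≈ 4.3 s

27 mph × 0.44704 = 12.0701 m/s.
Braking time = v/a = 12.0701 / 3.700 = 3.262 s.
Total = 1 + 3.262 = 4.262 s.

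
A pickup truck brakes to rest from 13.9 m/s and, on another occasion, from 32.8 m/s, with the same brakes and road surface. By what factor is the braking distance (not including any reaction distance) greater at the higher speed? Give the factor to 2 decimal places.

Braking distance d = v²/(2a), so with a fixed, d ∝ v².
Factor = (32.8/13.9)² = 2.3597² = 5.5682.

Factor ≈ 5.57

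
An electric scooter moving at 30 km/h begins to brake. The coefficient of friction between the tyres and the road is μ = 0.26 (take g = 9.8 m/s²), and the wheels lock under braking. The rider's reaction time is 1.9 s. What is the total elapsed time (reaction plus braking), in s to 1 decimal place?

30 km/h ÷ 3.6 = 8.3333 m/s.
a = μg = 0.26 × 9.8 = 2.548 m/s².
Braking time = v/a = 8.3333 / 2.548 = 3.271 s.
Total = 1.9 + 3.271 = 5.171 s.

Total time ≈ 5.2 s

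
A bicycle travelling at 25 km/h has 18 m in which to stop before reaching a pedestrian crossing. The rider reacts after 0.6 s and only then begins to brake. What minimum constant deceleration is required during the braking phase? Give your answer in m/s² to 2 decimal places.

25 km/h ÷ 3.6 = 6.9444 m/s.
Distance covered during reaction = 6.9444 × 0.6 = 4.167 m.
Distance available for braking: 18 − 4.167 = 13.833 m.
v² = 2a·d ⇒ a = v²/(2d) = 6.9444² / (2 × 13.833) = 48.225 / 27.666 = 1.7431 m/s².

Required deceleration ≈ 1.74 m/s²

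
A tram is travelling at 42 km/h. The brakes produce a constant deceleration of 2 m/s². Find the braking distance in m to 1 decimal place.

42 km/h ÷ 3.6 = 11.6667 m/s.
Braking distance = v²/(2a) = 11.6667² / (2 × 2.000) = 136.112 / 4.000 = 34.028 m.

Braking distance ≈ 34.0 m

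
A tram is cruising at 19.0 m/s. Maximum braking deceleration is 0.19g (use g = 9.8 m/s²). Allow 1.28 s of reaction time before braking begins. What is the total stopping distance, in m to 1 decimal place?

Total stopping distance ≈ 121.3 m

a = 0.19 × 9.8 = 1.862 m/s².
Reaction distance = v·t_r = 19.0000 × 1.28 = 24.320 m.
Braking distance = v²/(2a) = 19.0000² / (2 × 1.862) = 361.000 / 3.724 = 96.939 m.
Total = 24.320 + 96.939 = 121.259 m.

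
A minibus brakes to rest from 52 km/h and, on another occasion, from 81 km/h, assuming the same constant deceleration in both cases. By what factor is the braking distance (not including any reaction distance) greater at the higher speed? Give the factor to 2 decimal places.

Braking distance d = v²/(2a), so with a fixed, d ∝ v².
Factor = (81/52)² = 1.5577² = 2.4264.

Factor ≈ 2.43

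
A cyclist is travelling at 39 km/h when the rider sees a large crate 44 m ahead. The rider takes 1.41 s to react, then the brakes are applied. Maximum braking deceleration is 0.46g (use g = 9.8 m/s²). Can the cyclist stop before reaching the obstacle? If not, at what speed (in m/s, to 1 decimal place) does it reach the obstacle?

Yes — it stops about 15.7 m short of the obstacle, so it never reaches it

39 km/h ÷ 3.6 = 10.8333 m/s.
a = 0.46 × 9.8 = 4.508 m/s².
Reaction distance = 10.8333 × 1.41 = 15.275 m.
Braking distance = v²/(2a) = 117.360 / 9.016 = 13.017 m.
Total stopping distance = 15.275 + 13.017 = 28.292 m, vs 44 m available — it stops with 44 − 28.292 = 15.708 m to spare.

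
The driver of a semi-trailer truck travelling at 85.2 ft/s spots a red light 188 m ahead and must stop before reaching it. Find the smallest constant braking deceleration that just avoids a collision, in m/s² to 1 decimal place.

Required deceleration ≈ 1.8 m/s²

85.2 ft/s × 0.3048 = 25.9690 m/s.
v² = 2a·d ⇒ a = v²/(2d) = 25.9690² / (2 × 188.000) = 674.389 / 376.000 = 1.7936 m/s².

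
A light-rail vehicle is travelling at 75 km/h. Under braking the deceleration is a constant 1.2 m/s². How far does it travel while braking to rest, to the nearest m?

Braking distance ≈ 181 m

75 km/h ÷ 3.6 = 20.8333 m/s.
Braking distance = v²/(2a) = 20.8333² / (2 × 1.200) = 434.026 / 2.400 = 180.844 m.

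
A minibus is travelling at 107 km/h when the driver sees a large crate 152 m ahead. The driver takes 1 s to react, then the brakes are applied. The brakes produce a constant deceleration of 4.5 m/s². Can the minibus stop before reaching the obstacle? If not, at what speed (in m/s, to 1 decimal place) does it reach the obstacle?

107 km/h ÷ 3.6 = 29.7222 m/s.
Reaction distance = 29.7222 × 1 = 29.722 m.
Braking distance = v²/(2a) = 883.409 / 9.000 = 98.157 m.
Total stopping distance = 29.722 + 98.157 = 127.879 m, vs 152 m available — it stops with 152 − 127.879 = 24.121 m to spare.

Yes — it stops about 24.1 m short of the obstacle, so it never reaches it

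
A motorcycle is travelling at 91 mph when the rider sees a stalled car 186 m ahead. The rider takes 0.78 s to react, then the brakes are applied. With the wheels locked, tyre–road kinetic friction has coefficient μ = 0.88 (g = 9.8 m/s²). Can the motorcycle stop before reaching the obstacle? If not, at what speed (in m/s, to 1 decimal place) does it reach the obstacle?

91 mph × 0.44704 = 40.6806 m/s.
a = μg = 0.88 × 9.8 = 8.624 m/s².
Reaction distance = 40.6806 × 0.78 = 31.731 m.
Braking distance = v²/(2a) = 1654.911 / 17.248 = 95.948 m.
Total stopping distance = 31.731 + 95.948 = 127.679 m, vs 186 m available — it stops with 186 − 127.679 = 58.321 m to spare.

Yes — it stops about 58.3 m short of the obstacle, so it never reaches it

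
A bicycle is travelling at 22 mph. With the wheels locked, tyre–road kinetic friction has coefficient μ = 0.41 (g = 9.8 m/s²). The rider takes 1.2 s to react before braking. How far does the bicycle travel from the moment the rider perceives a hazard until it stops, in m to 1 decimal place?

Total stopping distance ≈ 23.8 m

22 mph × 0.44704 = 9.8349 m/s.
a = μg = 0.41 × 9.8 = 4.018 m/s².
Reaction distance = v·t_r = 9.8349 × 1.2 = 11.802 m.
Braking distance = v²/(2a) = 9.8349² / (2 × 4.018) = 96.725 / 8.036 = 12.036 m.
Total = 11.802 + 12.036 = 23.838 m.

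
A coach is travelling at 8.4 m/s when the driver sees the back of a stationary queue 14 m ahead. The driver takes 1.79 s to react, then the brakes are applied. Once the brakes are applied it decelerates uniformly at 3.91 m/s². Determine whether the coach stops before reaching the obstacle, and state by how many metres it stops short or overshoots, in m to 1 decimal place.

Reaction distance = 8.4000 × 1.79 = 15.036 m.
Braking distance = v²/(2a) = 70.560 / 7.820 = 9.023 m.
Total stopping distance = 15.036 + 9.023 = 24.059 m, vs 14 m available — it cannot stop in time and overshoots by 24.059 − 14 = 10.059 m.

No — it overshoots by 10.1 m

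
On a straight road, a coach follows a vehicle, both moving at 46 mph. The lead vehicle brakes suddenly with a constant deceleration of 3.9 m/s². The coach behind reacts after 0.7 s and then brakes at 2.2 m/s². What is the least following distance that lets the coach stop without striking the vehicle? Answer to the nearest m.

46 mph × 0.44704 = 20.5638 m/s.
Leader travels v²/(2a_L) = 422.870 / 7.800 = 54.214 m before stopping.
Follower covers v·t_r = 20.5638 × 0.7 = 14.395 m while reacting, then v²/(2a_F) = 422.870 / 4.400 = 96.107 m while braking, for a total of 14.395 + 96.107 = 110.502 m.
Since a_F ≤ a_L and the follower starts braking later, the follower is never slower than the leader, so the closest approach is when both have stopped.
Minimum gap = 110.502 − 54.214 = 56.288 m.

Minimum gap ≈ 56 m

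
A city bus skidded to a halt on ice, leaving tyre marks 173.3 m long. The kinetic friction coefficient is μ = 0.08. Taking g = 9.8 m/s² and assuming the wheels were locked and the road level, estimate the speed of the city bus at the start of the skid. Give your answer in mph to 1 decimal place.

Initial speed ≈ 36.9 mph

Deceleration a = μg = 0.08 × 9.8 = 0.784 m/s².
v = √(2a·d) = √(2 × 0.784 × 173.3) = √271.734 = 16.4844 m/s.
= 16.4844 ÷ 0.44704 = 36.875 mph.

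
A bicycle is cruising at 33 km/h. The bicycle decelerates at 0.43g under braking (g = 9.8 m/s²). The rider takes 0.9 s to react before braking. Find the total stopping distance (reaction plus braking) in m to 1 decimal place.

Total stopping distance ≈ 18.2 m

33 km/h ÷ 3.6 = 9.1667 m/s.
a = 0.43 × 9.8 = 4.214 m/s².
Reaction distance = v·t_r = 9.1667 × 0.9 = 8.250 m.
Braking distance = v²/(2a) = 9.1667² / (2 × 4.214) = 84.028 / 8.428 = 9.970 m.
Total = 8.250 + 9.970 = 18.220 m.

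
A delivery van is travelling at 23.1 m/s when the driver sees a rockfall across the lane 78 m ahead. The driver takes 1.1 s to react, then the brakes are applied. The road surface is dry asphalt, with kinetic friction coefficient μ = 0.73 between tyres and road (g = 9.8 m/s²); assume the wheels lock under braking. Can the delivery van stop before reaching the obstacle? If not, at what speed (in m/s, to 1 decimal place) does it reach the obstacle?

Yes — it stops about 15.3 m short of the obstacle, so it never reaches it

a = μg = 0.73 × 9.8 = 7.154 m/s².
Reaction distance = 23.1000 × 1.1 = 25.410 m.
Braking distance = v²/(2a) = 533.610 / 14.308 = 37.295 m.
Total stopping distance = 25.410 + 37.295 = 62.705 m, vs 78 m available — it stops with 78 − 62.705 = 15.295 m to spare.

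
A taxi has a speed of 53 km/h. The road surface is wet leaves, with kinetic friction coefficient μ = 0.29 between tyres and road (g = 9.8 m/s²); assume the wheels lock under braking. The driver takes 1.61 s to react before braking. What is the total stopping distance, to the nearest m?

Total stopping distance ≈ 62 m

53 km/h ÷ 3.6 = 14.7222 m/s.
a = μg = 0.29 × 9.8 = 2.842 m/s².
Reaction distance = v·t_r = 14.7222 × 1.61 = 23.703 m.
Braking distance = v²/(2a) = 14.7222² / (2 × 2.842) = 216.743 / 5.684 = 38.132 m.
Total = 23.703 + 38.132 = 61.835 m.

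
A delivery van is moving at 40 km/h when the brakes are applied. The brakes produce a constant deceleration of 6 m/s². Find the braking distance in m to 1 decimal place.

40 km/h ÷ 3.6 = 11.1111 m/s.
Braking distance = v²/(2a) = 11.1111² / (2 × 6.000) = 123.457 / 12.000 = 10.288 m.

Braking distance ≈ 10.3 m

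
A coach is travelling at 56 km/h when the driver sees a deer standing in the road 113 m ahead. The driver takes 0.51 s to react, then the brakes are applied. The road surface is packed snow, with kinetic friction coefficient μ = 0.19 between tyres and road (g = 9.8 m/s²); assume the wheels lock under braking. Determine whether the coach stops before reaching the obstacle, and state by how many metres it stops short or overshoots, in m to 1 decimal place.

Yes — it stops 40.1 m short of the obstacle

56 km/h ÷ 3.6 = 15.5556 m/s.
a = μg = 0.19 × 9.8 = 1.862 m/s².
Reaction distance = 15.5556 × 0.51 = 7.933 m.
Braking distance = v²/(2a) = 241.977 / 3.724 = 64.978 m.
Total stopping distance = 7.933 + 64.978 = 72.911 m, vs 113 m available — it stops with 113 − 72.911 = 40.089 m to spare.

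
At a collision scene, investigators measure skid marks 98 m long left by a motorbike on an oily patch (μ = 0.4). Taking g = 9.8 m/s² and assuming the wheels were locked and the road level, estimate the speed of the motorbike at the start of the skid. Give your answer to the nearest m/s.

Deceleration a = μg = 0.4 × 9.8 = 3.920 m/s².
v = √(2a·d) = √(2 × 3.920 × 98) = √768.320 = 27.7186 m/s.

Initial speed ≈ 28 m/s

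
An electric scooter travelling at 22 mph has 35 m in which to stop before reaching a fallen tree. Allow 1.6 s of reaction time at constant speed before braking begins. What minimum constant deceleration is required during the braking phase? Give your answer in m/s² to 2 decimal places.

22 mph × 0.44704 = 9.8349 m/s.
Distance covered during reaction = 9.8349 × 1.6 = 15.736 m.
Distance available for braking: 35 − 15.736 = 19.264 m.
v² = 2a·d ⇒ a = v²/(2d) = 9.8349² / (2 × 19.264) = 96.725 / 38.528 = 2.5105 m/s².

Required deceleration ≈ 2.51 m/s²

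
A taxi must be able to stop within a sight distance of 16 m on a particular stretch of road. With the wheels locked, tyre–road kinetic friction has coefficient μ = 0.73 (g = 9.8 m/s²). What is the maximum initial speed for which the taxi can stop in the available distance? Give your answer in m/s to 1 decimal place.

Maximum speed ≈ 15.1 m/s

a = μg = 0.73 × 9.8 = 7.154 m/s².
v²/(2a) = d ⇒ v = √(2 × 7.154 × 16) = √228.93 = 15.1304 m/s.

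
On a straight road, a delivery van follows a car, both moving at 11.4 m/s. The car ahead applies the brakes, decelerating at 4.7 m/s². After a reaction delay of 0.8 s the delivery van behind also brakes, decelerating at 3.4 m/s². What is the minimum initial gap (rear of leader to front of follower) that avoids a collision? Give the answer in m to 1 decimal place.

Minimum gap ≈ 14.4 m

Leader travels v²/(2a_L) = 129.960 / 9.400 = 13.826 m before stopping.
Follower covers v·t_r = 11.4000 × 0.8 = 9.120 m while reacting, then v²/(2a_F) = 129.960 / 6.800 = 19.112 m while braking, for a total of 9.120 + 19.112 = 28.232 m.
Since a_F ≤ a_L and the follower starts braking later, the follower is never slower than the leader, so the closest approach is when both have stopped.
Minimum gap = 28.232 − 13.826 = 14.406 m.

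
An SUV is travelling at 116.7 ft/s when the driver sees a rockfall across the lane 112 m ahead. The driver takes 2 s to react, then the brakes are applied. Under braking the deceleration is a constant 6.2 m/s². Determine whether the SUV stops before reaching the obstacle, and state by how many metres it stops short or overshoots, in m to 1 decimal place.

No — it overshoots by 61.2 m

116.7 ft/s × 0.3048 = 35.5702 m/s.
Reaction distance = 35.5702 × 2 = 71.140 m.
Braking distance = v²/(2a) = 1265.239 / 12.400 = 102.035 m.
Total stopping distance = 71.140 + 102.035 = 173.175 m, vs 112 m available — it cannot stop in time and overshoots by 173.175 − 112 = 61.175 m.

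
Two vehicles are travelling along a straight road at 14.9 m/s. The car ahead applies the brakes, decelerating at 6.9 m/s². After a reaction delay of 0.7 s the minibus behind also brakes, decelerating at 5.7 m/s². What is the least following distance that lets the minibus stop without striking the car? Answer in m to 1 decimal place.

Leader travels v²/(2a_L) = 222.010 / 13.800 = 16.088 m before stopping.
Follower covers v·t_r = 14.9000 × 0.7 = 10.430 m while reacting, then v²/(2a_F) = 222.010 / 11.400 = 19.475 m while braking, for a total of 10.430 + 19.475 = 29.905 m.
Since a_F ≤ a_L and the follower starts braking later, the follower is never slower than the leader, so the closest approach is when both have stopped.
Minimum gap = 29.905 − 16.088 = 13.817 m.

Minimum gap ≈ 13.8 m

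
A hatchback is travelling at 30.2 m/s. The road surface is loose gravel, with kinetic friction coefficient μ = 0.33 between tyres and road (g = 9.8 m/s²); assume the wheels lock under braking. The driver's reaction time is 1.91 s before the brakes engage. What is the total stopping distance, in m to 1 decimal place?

Total stopping distance ≈ 198.7 m

a = μg = 0.33 × 9.8 = 3.234 m/s².
Reaction distance = v·t_r = 30.2000 × 1.91 = 57.682 m.
Braking distance = v²/(2a) = 30.2000² / (2 × 3.234) = 912.040 / 6.468 = 141.008 m.
Total = 57.682 + 141.008 = 198.690 m.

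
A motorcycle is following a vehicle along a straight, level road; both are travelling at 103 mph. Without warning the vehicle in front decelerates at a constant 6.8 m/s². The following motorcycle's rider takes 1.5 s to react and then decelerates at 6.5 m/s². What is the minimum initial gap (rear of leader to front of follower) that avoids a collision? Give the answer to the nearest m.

103 mph × 0.44704 = 46.0451 m/s.
Leader travels v²/(2a_L) = 2120.151 / 13.600 = 155.893 m before stopping.
Follower covers v·t_r = 46.0451 × 1.5 = 69.068 m while reacting, then v²/(2a_F) = 2120.151 / 13.000 = 163.089 m while braking, for a total of 69.068 + 163.089 = 232.157 m.
Since a_F ≤ a_L and the follower starts braking later, the follower is never slower than the leader, so the closest approach is when both have stopped.
Minimum gap = 232.157 − 155.893 = 76.264 m.

Minimum gap ≈ 76 m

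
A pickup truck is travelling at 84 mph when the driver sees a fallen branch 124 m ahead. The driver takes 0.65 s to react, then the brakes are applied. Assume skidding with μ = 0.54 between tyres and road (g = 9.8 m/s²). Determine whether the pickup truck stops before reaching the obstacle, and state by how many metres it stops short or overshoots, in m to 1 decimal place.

84 mph × 0.44704 = 37.5514 m/s.
a = μg = 0.54 × 9.8 = 5.292 m/s².
Reaction distance = 37.5514 × 0.65 = 24.408 m.
Braking distance = v²/(2a) = 1410.108 / 10.584 = 133.230 m.
Total stopping distance = 24.408 + 133.230 = 157.638 m, vs 124 m available — it cannot stop in time and overshoots by 157.638 − 124 = 33.638 m.

No — it overshoots by 33.6 m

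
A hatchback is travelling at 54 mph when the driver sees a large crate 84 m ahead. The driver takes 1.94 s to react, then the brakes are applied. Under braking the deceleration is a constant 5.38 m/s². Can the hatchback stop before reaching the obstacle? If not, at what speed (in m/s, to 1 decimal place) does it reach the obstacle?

54 mph × 0.44704 = 24.1402 m/s.
Reaction distance = 24.1402 × 1.94 = 46.832 m.
Braking distance needed to stop: v²/(2a) = 582.749 / 10.760 = 54.159 m, so total needed = 46.832 + 54.159 = 100.991 m > 84 m — it cannot stop.
Distance remaining when braking begins: 84 − 46.832 = 37.168 m.
v² = v₀² − 2a·d = 582.749 − 2 × 5.380 × 37.168 = 182.821 m²/s².
v = √182.821 = 13.521 m/s.

No — it strikes the obstacle at 13.5 m/s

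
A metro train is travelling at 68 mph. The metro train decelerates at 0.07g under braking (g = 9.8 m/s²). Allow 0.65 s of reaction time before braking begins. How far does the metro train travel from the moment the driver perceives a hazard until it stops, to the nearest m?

68 mph × 0.44704 = 30.3987 m/s.
a = 0.07 × 9.8 = 0.686 m/s².
Reaction distance = v·t_r = 30.3987 × 0.65 = 19.759 m.
Braking distance = v²/(2a) = 30.3987² / (2 × 0.686) = 924.081 / 1.372 = 673.528 m.
Total = 19.759 + 673.528 = 693.287 m.

Total stopping distance ≈ 693 m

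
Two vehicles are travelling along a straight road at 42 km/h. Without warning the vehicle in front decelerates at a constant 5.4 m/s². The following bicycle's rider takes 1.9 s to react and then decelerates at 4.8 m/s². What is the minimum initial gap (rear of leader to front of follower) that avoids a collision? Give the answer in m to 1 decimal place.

42 km/h ÷ 3.6 = 11.6667 m/s.
Leader travels v²/(2a_L) = 136.112 / 10.800 = 12.603 m before stopping.
Follower covers v·t_r = 11.6667 × 1.9 = 22.167 m while reacting, then v²/(2a_F) = 136.112 / 9.600 = 14.178 m while braking, for a total of 22.167 + 14.178 = 36.345 m.
Since a_F ≤ a_L and the follower starts braking later, the follower is never slower than the leader, so the closest approach is when both have stopped.
Minimum gap = 36.345 − 12.603 = 23.742 m.

Minimum gap ≈ 23.7 m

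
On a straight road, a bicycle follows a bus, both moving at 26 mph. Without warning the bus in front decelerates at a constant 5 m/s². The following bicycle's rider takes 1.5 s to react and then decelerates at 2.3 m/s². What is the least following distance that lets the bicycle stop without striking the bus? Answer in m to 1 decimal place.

26 mph × 0.44704 = 11.6230 m/s.
Leader travels v²/(2a_L) = 135.094 / 10.000 = 13.509 m before stopping.
Follower covers v·t_r = 11.6230 × 1.5 = 17.434 m while reacting, then v²/(2a_F) = 135.094 / 4.600 = 29.368 m while braking, for a total of 17.434 + 29.368 = 46.802 m.
Since a_F ≤ a_L and the follower starts braking later, the follower is never slower than the leader, so the closest approach is when both have stopped.
Minimum gap = 46.802 − 13.509 = 33.293 m.

Minimum gap ≈ 33.3 m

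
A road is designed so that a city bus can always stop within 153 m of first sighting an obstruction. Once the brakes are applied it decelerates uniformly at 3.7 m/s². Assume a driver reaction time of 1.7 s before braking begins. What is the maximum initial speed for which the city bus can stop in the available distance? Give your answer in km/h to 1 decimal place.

Maximum speed ≈ 100.6 km/h

Stopping distance: v·t_r + v²/(2a) = 153 with t_r = 1.7 s and a = 3.700 m/s².
So v² + 12.580 v − 1132.20 = 0.
Positive root: v = −a·t_r + √((a·t_r)² + 2a·d) = −6.290 + √(39.564 + 1132.20) = 27.9410 m/s.
27.9410 m/s × 3.6 = 100.588 km/h.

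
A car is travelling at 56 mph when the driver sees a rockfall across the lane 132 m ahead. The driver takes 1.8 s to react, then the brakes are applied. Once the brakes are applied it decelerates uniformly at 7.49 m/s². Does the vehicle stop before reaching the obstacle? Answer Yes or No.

Yes

56 mph × 0.44704 = 25.0342 m/s.
Reaction distance = 25.0342 × 1.8 = 45.062 m.
Braking distance = v²/(2a) = 626.711 / 14.980 = 41.837 m.
Total stopping distance = 45.062 + 41.837 = 86.899 m, vs 132 m available — it stops with 132 − 86.899 = 45.101 m to spare.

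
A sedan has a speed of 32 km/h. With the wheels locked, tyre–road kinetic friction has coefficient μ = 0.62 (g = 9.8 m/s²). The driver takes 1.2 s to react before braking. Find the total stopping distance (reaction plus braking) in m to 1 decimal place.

Total stopping distance ≈ 17.2 m

32 km/h ÷ 3.6 = 8.8889 m/s.
a = μg = 0.62 × 9.8 = 6.076 m/s².
Reaction distance = v·t_r = 8.8889 × 1.2 = 10.667 m.
Braking distance = v²/(2a) = 8.8889² / (2 × 6.076) = 79.013 / 12.152 = 6.502 m.
Total = 10.667 + 6.502 = 17.169 m.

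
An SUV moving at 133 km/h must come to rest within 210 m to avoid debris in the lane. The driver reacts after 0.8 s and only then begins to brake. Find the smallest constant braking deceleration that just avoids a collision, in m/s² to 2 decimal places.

133 km/h ÷ 3.6 = 36.9444 m/s.
Distance covered during reaction = 36.9444 × 0.8 = 29.556 m.
Distance available for braking: 210 − 29.556 = 180.444 m.
v² = 2a·d ⇒ a = v²/(2d) = 36.9444² / (2 × 180.444) = 1364.889 / 360.888 = 3.7820 m/s².

Required deceleration ≈ 3.78 m/s²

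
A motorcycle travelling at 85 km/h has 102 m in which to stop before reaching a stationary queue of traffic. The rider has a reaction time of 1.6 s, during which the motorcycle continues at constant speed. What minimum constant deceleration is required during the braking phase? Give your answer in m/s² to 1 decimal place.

85 km/h ÷ 3.6 = 23.6111 m/s.
Distance covered during reaction = 23.6111 × 1.6 = 37.778 m.
Distance available for braking: 102 − 37.778 = 64.222 m.
v² = 2a·d ⇒ a = v²/(2d) = 23.6111² / (2 × 64.222) = 557.484 / 128.444 = 4.3403 m/s².

Required deceleration ≈ 4.3 m/s²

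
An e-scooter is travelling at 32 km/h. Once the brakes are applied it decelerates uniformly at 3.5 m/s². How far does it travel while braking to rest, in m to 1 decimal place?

Braking distance ≈ 11.3 m

32 km/h ÷ 3.6 = 8.8889 m/s.
Braking distance = v²/(2a) = 8.8889² / (2 × 3.500) = 79.013 / 7.000 = 11.288 m.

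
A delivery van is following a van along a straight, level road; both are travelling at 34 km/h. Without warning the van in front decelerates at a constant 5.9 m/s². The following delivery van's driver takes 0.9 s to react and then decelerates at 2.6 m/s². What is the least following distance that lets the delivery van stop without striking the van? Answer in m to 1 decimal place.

34 km/h ÷ 3.6 = 9.4444 m/s.
Leader travels v²/(2a_L) = 89.197 / 11.800 = 7.559 m before stopping.
Follower covers v·t_r = 9.4444 × 0.9 = 8.500 m while reacting, then v²/(2a_F) = 89.197 / 5.200 = 17.153 m while braking, for a total of 8.500 + 17.153 = 25.653 m.
Since a_F ≤ a_L and the follower starts braking later, the follower is never slower than the leader, so the closest approach is when both have stopped.
Minimum gap = 25.653 − 7.559 = 18.094 m.

Minimum gap ≈ 18.1 m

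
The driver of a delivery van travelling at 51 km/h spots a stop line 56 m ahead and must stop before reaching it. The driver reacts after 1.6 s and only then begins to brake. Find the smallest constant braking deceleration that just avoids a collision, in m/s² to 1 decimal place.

Required deceleration ≈ 3.0 m/s²

51 km/h ÷ 3.6 = 14.1667 m/s.
Distance covered during reaction = 14.1667 × 1.6 = 22.667 m.
Distance available for braking: 56 − 22.667 = 33.333 m.
v² = 2a·d ⇒ a = v²/(2d) = 14.1667² / (2 × 33.333) = 200.695 / 66.666 = 3.0105 m/s².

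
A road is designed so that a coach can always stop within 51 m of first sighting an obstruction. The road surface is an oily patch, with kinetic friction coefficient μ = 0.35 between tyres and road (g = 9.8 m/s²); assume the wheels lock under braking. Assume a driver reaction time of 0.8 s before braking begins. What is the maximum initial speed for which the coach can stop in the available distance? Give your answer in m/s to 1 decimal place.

Maximum speed ≈ 16.2 m/s

a = μg = 0.35 × 9.8 = 3.430 m/s².
Stopping distance: v·t_r + v²/(2a) = 51 with t_r = 0.8 s and a = 3.430 m/s².
So v² + 5.488 v − 349.86 = 0.
Positive root: v = −a·t_r + √((a·t_r)² + 2a·d) = −2.744 + √(7.530 + 349.86) = 16.1608 m/s.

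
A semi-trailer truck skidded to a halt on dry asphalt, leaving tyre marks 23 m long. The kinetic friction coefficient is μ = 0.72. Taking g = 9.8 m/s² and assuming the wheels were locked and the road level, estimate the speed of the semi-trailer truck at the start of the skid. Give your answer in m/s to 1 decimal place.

Initial speed ≈ 18.0 m/s

Deceleration a = μg = 0.72 × 9.8 = 7.056 m/s².
v = √(2a·d) = √(2 × 7.056 × 23) = √324.576 = 18.0160 m/s.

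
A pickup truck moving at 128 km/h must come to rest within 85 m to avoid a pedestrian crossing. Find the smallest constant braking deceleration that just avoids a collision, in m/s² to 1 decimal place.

128 km/h ÷ 3.6 = 35.5556 m/s.
v² = 2a·d ⇒ a = v²/(2d) = 35.5556² / (2 × 85.000) = 1264.201 / 170.000 = 7.4365 m/s².

Required deceleration ≈ 7.4 m/s²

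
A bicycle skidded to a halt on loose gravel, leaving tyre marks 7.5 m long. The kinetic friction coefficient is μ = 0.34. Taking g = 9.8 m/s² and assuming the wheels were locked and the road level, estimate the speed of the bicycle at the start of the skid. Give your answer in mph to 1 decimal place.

Deceleration a = μg = 0.34 × 9.8 = 3.332 m/s².
v = √(2a·d) = √(2 × 3.332 × 7.5) = √49.980 = 7.0697 m/s.
= 7.0697 ÷ 0.44704 = 15.814 mph.

Initial speed ≈ 15.8 mph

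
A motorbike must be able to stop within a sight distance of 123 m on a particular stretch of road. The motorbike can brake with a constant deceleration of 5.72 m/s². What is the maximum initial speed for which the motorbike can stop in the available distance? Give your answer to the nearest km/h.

v²/(2a) = d ⇒ v = √(2 × 5.720 × 123) = √1407.12 = 37.5116 m/s.
37.5116 m/s × 3.6 = 135.042 km/h.

Maximum speed ≈ 135 km/h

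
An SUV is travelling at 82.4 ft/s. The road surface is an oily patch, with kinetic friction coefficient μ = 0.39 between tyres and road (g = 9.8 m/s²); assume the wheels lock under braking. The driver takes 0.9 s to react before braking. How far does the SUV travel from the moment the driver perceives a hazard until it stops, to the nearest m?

Total stopping distance ≈ 105 m

82.4 ft/s × 0.3048 = 25.1155 m/s.
a = μg = 0.39 × 9.8 = 3.822 m/s².
Reaction distance = v·t_r = 25.1155 × 0.9 = 22.604 m.
Braking distance = v²/(2a) = 25.1155² / (2 × 3.822) = 630.788 / 7.644 = 82.521 m.
Total = 22.604 + 82.521 = 105.125 m.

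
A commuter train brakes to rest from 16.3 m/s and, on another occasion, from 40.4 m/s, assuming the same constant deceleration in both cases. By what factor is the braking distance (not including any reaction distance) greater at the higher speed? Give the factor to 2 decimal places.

Braking distance d = v²/(2a), so with a fixed, d ∝ v².
Factor = (40.4/16.3)² = 2.4785² = 6.1430.

Factor ≈ 6.14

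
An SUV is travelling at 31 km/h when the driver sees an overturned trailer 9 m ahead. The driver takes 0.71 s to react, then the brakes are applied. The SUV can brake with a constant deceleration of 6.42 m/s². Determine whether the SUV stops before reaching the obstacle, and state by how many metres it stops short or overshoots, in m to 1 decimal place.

No — it overshoots by 2.9 m

31 km/h ÷ 3.6 = 8.6111 m/s.
Reaction distance = 8.6111 × 0.71 = 6.114 m.
Braking distance = v²/(2a) = 74.151 / 12.840 = 5.775 m.
Total stopping distance = 6.114 + 5.775 = 11.889 m, vs 9 m available — it cannot stop in time and overshoots by 11.889 − 9 = 2.889 m.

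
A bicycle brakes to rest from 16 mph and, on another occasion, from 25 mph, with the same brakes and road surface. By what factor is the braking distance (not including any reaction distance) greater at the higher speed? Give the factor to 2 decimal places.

Braking distance d = v²/(2a), so with a fixed, d ∝ v².
Factor = (25/16)² = 1.5625² = 2.4414.

Factor ≈ 2.44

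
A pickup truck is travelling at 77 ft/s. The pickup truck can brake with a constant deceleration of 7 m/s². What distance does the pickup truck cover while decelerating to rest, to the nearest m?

77 ft/s × 0.3048 = 23.4696 m/s.
Braking distance = v²/(2a) = 23.4696² / (2 × 7.000) = 550.822 / 14.000 = 39.344 m.

Braking distance ≈ 39 m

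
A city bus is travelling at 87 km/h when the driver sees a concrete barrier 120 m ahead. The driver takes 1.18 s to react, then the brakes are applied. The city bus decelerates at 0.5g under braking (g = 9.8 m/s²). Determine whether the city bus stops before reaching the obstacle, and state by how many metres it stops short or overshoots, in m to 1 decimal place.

87 km/h ÷ 3.6 = 24.1667 m/s.
a = 0.5 × 9.8 = 4.900 m/s².
Reaction distance = 24.1667 × 1.18 = 28.517 m.
Braking distance = v²/(2a) = 584.029 / 9.800 = 59.595 m.
Total stopping distance = 28.517 + 59.595 = 88.112 m, vs 120 m available — it stops with 120 − 88.112 = 31.888 m to spare.

Yes — it stops 31.9 m short of the obstacle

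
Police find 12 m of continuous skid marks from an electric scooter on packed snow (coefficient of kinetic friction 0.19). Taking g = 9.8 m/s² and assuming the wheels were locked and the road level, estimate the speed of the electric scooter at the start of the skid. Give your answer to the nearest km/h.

Initial speed ≈ 24 km/h

Deceleration a = μg = 0.19 × 9.8 = 1.862 m/s².
v = √(2a·d) = √(2 × 1.862 × 12) = √44.688 = 6.6849 m/s.
= 6.6849 × 3.6 = 24.066 km/h.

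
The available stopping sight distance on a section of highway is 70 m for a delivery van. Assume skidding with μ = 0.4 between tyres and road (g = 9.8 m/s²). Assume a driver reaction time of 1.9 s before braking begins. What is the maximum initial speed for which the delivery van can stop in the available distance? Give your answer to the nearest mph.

Maximum speed ≈ 38 mph

a = μg = 0.4 × 9.8 = 3.920 m/s².
Stopping distance: v·t_r + v²/(2a) = 70 with t_r = 1.9 s and a = 3.920 m/s².
So v² + 14.896 v − 548.80 = 0.
Positive root: v = −a·t_r + √((a·t_r)² + 2a·d) = −7.448 + √(55.473 + 548.80) = 17.1340 m/s.
17.1340 m/s ÷ 0.44704 = 38.328 mph.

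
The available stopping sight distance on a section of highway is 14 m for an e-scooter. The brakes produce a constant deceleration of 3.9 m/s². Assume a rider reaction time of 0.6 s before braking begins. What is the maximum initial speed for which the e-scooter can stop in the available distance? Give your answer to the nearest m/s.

Maximum speed ≈ 8 m/s

Stopping distance: v·t_r + v²/(2a) = 14 with t_r = 0.6 s and a = 3.900 m/s².
So v² + 4.680 v − 109.20 = 0.
Positive root: v = −a·t_r + √((a·t_r)² + 2a·d) = −2.340 + √(5.476 + 109.20) = 8.3687 m/s.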